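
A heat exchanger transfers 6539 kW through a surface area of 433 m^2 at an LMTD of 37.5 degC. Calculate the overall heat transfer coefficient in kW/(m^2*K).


From Q = U*A*LMTD, U = Q / (A * LMTD)
U = 6539 / (433 * 37.5) = 6539 / 16237.5 = 0.4027

0.4027 kW/(m^2*K)


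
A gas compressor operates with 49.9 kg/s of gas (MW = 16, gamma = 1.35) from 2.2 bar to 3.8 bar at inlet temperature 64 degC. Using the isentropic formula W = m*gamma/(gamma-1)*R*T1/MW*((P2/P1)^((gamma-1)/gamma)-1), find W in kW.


Isentropic work: W = m*(gamma/(gamma-1))*(R*T1/MW)*((P2/P1)^((gamma-1)/gamma) - 1)
T1 = 64 + 273.15 = 337.15 K
Pressure ratio = 3.8 / 2.2 = 1.72727
Exponent = (1.35 - 1)/1.35 = 0.259259
(P2/P1)^exp - 1 = 1.72727^0.259259 - 1 = 0.152226
W = 49.9 * 1.35 / 0.35 * 8.314 * 337.15 / 16 * 0.152226 = 5133

5133 kW


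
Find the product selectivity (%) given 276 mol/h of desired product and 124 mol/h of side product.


Selectivity = desired / (desired + undesired) * 100
Total products = 276 + 124 = 400 mol/h
S = 276 / 400 * 100
= 0.6900 * 100
= 69.00 %

69.00 %


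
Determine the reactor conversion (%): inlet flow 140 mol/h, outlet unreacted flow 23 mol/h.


X = (F_in - F_out) / F_in * 100
Moles reacted = 140 - 23 = 117
X = 117 / 140 * 100
= 0.8357 * 100
= 83.57 %

83.57 %


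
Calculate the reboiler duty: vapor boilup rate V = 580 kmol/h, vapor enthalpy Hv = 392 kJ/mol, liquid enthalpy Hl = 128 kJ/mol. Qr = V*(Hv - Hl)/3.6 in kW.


Qr = 580 * (392 - 128) / 3.6 = 580 * 264 / 3.6 = 42530

42530 kW


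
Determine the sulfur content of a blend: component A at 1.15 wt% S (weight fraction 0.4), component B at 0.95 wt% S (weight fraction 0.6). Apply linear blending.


Linear sulfur blending: S_blend = x1*S1 + x2*S2
Contribution 1: 0.4 * 1.15 = 0.46 wt%
Contribution 2: 0.6 * 0.95 = 0.57 wt%
S_blend = 0.46 + 0.57 = 1.03

1.03 wt%


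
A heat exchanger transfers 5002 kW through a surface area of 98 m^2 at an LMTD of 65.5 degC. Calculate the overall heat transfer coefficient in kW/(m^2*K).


From Q = U*A*LMTD, U = Q / (A * LMTD)
U = 5002 / (98 * 65.5) = 5002 / 6419 = 0.7792

0.7792 kW/(m^2*K)


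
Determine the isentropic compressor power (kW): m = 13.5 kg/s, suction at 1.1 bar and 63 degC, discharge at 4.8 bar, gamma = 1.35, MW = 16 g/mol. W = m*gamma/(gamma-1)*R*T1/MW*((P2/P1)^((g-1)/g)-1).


Isentropic work: W = m*(gamma/(gamma-1))*(R*T1/MW)*((P2/P1)^((gamma-1)/gamma) - 1)
T1 = 63 + 273.15 = 336.15 K
Pressure ratio = 4.8 / 1.1 = 4.36364
Exponent = (1.35 - 1)/1.35 = 0.259259
(P2/P1)^exp - 1 = 4.36364^0.259259 - 1 = 0.465165
W = 13.5 * 1.35 / 0.35 * 8.314 * 336.15 / 16 * 0.465165 = 4231

4231 kW


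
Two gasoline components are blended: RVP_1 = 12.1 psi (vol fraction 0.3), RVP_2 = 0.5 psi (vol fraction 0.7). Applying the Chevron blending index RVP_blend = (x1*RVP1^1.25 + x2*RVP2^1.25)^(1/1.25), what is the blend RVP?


Chevron index: RVP_blend = (sum xi*RVPi^1.25)^(1/1.25)
RVP^1.25 terms: 0.3 * 12.1^1.25 + 0.7 * 0.5^1.25 = 7.06454
RVP_blend = 7.06454^(1/1.25) = 4.778

4.778 psi


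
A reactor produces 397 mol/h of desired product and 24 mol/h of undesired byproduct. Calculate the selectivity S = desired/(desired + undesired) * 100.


Selectivity = desired / (desired + undesired) * 100
Total products = 397 + 24 = 421 mol/h
S = 397 / 421 * 100
= 0.9430 * 100
= 94.30 %

94.30 %


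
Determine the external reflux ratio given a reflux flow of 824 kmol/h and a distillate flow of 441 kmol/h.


Reflux ratio definition: R = L / D (liquid returned / distillate withdrawn)
L = 824 kmol/h, D = 441 kmol/h
R = 824 / 441 = 1.868

1.868


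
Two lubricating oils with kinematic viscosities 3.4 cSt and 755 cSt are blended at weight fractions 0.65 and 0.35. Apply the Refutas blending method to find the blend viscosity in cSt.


Refutas method: VBN_i = 14.534*ln(ln(visc_i + 0.8)) + 10.975, blended linearly by mass fraction; since VBN is linear in VBI_i = ln(ln(visc_i + 0.8)) and the fractions sum to 1, blend VBI directly: visc = exp(exp(VBI_blend)) - 0.8
VBI_1 = ln(ln(3.4 + 0.8)) = 0.361224
VBI_2 = ln(ln(755 + 0.8)) = 1.89127
VBI_blend = 0.65 * 0.361224 + 0.35 * 1.89127 = 0.89674
visc_blend = exp(exp(0.89674)) - 0.8 = 10.81

10.81 cSt


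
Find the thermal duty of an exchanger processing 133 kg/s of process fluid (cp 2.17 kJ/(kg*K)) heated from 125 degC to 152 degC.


Q = m_dot * cp * delta_T
delta_T = 152 - 125 = 27 K
Q = 133 * 2.17 * 27
= 288.61 * 27
= 7792.47 kW

7792.47 kW


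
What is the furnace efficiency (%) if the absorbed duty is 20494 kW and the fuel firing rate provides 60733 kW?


Furnace efficiency = Q_absorbed / Q_fuel * 100
= 20494 / 60733 * 100 = 33.74

33.74 %


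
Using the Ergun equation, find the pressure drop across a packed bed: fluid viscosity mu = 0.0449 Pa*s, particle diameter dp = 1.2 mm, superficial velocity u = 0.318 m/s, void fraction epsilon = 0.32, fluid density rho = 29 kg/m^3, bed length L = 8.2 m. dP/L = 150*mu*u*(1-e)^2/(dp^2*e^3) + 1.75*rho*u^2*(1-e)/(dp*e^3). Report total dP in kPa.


dp = 1.2 mm = 0.0012 m
Viscous term = 150*0.0449*0.318*(1-0.32)^2 / (0.0012^2*0.32^3) = 20988000
Inertial term = 1.75*29*0.318^2*(1-0.32) / (0.0012*0.32^3) = 88749.9
dP/L = 20988000 + 88749.9 = 21076700 Pa/m
dP = 21076700 * 8.2 / 1000 = 172800 kPa

172800 kPa


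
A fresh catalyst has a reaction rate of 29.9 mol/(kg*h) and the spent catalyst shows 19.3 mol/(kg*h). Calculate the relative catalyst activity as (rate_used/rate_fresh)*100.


Activity (%) = (rate_used / rate_fresh) * 100
rate_used = 19.3, rate_fresh = 29.9
= (19.3 / 29.9) * 100
= 0.6455 * 100 = 64.55

64.55 %


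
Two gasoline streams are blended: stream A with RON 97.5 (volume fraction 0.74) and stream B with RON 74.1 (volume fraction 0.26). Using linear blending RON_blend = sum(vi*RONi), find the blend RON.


Linear blending: RON_blend = sum(vi * RONi)
Contribution 1: 0.74 * 97.5 = 72.15
Contribution 2: 0.26 * 74.1 = 19.266
RON_blend = 72.15 + 19.266 = 91.416

91.416


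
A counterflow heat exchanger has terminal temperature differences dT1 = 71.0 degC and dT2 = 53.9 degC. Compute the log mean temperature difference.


LMTD = (dT1 - dT2) / ln(dT1/dT2)
= (71.0 - 53.9) / ln(71.0 / 53.9) = 17.1 / 0.275549 = 62.06

62.06 degC


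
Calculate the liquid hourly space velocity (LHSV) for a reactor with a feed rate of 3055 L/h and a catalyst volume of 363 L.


LHSV = volumetric feed rate / catalyst volume
= 3055 L/h / 363 L
= 8.416 h^-1

8.416 h^-1


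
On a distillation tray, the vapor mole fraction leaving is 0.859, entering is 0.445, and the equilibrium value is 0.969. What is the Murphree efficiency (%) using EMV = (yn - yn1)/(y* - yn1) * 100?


Murphree vapor efficiency: EMV = (y_n - y_(n-1)) / (y*_n - y_(n-1)) * 100
EMV = (0.859 - 0.445) / (0.969 - 0.445) * 100 = 0.414 / 0.524 * 100 = 79.01

79.01 %


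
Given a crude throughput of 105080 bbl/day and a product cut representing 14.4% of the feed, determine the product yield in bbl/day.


Crude throughput = 105080 bbl/day
Fraction yield = 14.4%
yield = throughput * fraction / 100
yield = 105080 * 14.4 / 100 = 15131.52

15131.52 bbl/day


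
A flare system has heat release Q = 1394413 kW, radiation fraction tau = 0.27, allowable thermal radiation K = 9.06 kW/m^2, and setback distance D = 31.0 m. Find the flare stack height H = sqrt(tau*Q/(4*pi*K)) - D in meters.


tau*Q/(4*pi*K) = 0.27 * 1394413 / (4 * pi * 9.06) = 3306.87
sqrt(3306.87) = 57.5054
H = 57.5054 - 31.0 = 26.51

26.51 m


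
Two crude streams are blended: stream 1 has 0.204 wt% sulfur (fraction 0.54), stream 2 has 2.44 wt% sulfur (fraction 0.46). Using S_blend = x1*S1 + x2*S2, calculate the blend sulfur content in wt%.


Linear sulfur blending: S_blend = x1*S1 + x2*S2
Contribution 1: 0.54 * 0.204 = 0.11016 wt%
Contribution 2: 0.46 * 2.44 = 1.1224 wt%
S_blend = 0.11016 + 1.1224 = 1.23256

1.23256 wt%


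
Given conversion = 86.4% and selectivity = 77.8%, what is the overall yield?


Overall yield = conversion (%) * selectivity (%) / 100
Conversion = 86.4%, Selectivity = 77.8%
Y = 86.4 * 77.8 / 100
= 67.2192 %

67.2192 %


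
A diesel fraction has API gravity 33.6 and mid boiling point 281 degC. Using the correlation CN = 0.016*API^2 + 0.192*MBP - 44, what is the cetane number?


CN = 0.016 * 33.6^2 + 0.192 * 281 - 44
CN = 18.06336 + 53.952 - 44 = 28.01536

28.01536


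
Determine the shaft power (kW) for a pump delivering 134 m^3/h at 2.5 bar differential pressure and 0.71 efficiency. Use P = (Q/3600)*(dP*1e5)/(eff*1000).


Q = 134 / 3600 = 0.0372222 m^3/s
P = 0.0372222 * (2.5 * 1e5) / 0.71 / 1000 = 13.11

13.11 kW


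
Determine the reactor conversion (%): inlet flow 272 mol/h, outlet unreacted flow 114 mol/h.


X = (F_in - F_out) / F_in * 100
Moles reacted = 272 - 114 = 158
X = 158 / 272 * 100
= 0.5809 * 100
= 58.09 %

58.09 %


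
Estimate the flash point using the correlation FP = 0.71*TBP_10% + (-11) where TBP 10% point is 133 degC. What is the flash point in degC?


FP = 0.71 * 133 + (-11) = 83.43

83.43 degC


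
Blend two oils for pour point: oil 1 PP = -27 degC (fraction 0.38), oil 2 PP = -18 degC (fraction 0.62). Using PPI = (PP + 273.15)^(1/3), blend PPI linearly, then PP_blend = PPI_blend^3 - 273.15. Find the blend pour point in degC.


PPI_1 = (-27 + 273.15)^(1/3) = 6.2671
PPI_2 = (-18 + 273.15)^(1/3) = 6.342569
PPI_blend = 0.38 * 6.2671 + 0.62 * 6.342569 = 6.313891
PP_blend = 6.313891^3 - 273.15 = 251.7047 - 273.15 = -21.45

-21.45 degC


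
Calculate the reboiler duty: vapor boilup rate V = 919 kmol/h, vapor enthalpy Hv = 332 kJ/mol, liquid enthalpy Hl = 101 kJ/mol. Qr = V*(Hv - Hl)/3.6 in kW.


Qr = 919 * (332 - 101) / 3.6 = 919 * 231 / 3.6 = 58970

58970 kW


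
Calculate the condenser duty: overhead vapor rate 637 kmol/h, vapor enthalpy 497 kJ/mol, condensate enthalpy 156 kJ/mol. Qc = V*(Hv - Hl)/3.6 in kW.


Qc = 637 * (497 - 156) / 3.6 = 637 * 341 / 3.6 = 60340

60340 kW


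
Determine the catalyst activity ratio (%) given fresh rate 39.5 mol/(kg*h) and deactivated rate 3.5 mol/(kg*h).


Activity (%) = (rate_used / rate_fresh) * 100
rate_used = 3.5, rate_fresh = 39.5
= (3.5 / 39.5) * 100
= 0.08861 * 100 = 8.861

8.861 %


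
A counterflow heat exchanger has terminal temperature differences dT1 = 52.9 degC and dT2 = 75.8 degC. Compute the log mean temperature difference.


LMTD = (dT1 - dT2) / ln(dT1/dT2)
= (52.9 - 75.8) / ln(52.9 / 75.8) = -22.9 / -0.359695 = 63.67

63.67 degC


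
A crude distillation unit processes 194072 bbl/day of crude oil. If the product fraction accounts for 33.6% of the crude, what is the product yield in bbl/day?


Crude throughput = 194072 bbl/day
Fraction yield = 33.6%
yield = throughput * fraction / 100
yield = 194072 * 33.6 / 100 = 65208.192

65208.192 bbl/day


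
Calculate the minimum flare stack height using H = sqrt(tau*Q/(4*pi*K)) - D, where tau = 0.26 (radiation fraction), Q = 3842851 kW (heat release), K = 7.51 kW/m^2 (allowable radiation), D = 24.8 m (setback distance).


tau*Q/(4*pi*K) = 0.26 * 3842851 / (4 * pi * 7.51) = 10587.1
sqrt(10587.1) = 102.894
H = 102.894 - 24.8 = 78.09

78.09 m


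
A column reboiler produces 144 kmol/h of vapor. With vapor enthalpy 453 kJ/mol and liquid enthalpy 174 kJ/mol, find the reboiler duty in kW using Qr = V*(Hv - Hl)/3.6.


Qr = 144 * (453 - 174) / 3.6 = 144 * 279 / 3.6 = 11160

11160 kW


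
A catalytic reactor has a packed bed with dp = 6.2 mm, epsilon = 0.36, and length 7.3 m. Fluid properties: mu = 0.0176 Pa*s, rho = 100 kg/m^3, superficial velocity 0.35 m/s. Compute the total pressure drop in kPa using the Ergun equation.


dp = 6.2 mm = 0.0062 m
Viscous term = 150*0.0176*0.35*(1-0.36)^2 / (0.0062^2*0.36^3) = 211028
Inertial term = 1.75*100*0.35^2*(1-0.36) / (0.0062*0.36^3) = 47430.2
dP/L = 211028 + 47430.2 = 258458 Pa/m
dP = 258458 * 7.3 / 1000 = 1887 kPa

1887 kPa


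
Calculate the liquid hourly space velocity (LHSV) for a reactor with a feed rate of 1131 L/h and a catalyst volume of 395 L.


LHSV = volumetric feed rate / catalyst volume
= 1131 L/h / 395 L
= 2.863 h^-1

2.863 h^-1


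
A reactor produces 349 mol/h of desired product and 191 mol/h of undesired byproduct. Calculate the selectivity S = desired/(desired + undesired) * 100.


Selectivity = desired / (desired + undesired) * 100
Total products = 349 + 191 = 540 mol/h
S = 349 / 540 * 100
= 0.6463 * 100
= 64.63 %

64.63 %


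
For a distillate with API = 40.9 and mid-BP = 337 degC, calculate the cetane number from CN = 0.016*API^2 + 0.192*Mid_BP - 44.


CN = 0.016 * 40.9^2 + 0.192 * 337 - 44
CN = 26.76496 + 64.704 - 44 = 47.46896

47.46896


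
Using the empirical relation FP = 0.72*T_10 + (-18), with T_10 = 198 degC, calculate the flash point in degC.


FP = 0.72 * 198 + (-18) = 124.56

124.56 degC


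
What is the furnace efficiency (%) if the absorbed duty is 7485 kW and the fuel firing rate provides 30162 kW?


Furnace efficiency = Q_absorbed / Q_fuel * 100
= 7485 / 30162 * 100 = 24.82

24.82 %


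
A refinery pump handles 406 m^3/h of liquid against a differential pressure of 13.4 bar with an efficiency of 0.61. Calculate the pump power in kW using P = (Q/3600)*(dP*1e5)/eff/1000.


Q = 406 / 3600 = 0.112778 m^3/s
P = 0.112778 * (13.4 * 1e5) / 0.61 / 1000 = 247.7

247.7 kW


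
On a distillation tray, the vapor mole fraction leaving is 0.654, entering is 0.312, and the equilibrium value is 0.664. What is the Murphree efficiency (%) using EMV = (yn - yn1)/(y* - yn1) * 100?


Murphree vapor efficiency: EMV = (y_n - y_(n-1)) / (y*_n - y_(n-1)) * 100
EMV = (0.654 - 0.312) / (0.664 - 0.312) * 100 = 0.342 / 0.352 * 100 = 97.16

97.16 %


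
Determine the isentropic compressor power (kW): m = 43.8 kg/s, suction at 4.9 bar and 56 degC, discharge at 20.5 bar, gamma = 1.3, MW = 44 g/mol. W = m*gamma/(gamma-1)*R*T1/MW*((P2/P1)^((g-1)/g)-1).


Isentropic work: W = m*(gamma/(gamma-1))*(R*T1/MW)*((P2/P1)^((gamma-1)/gamma) - 1)
T1 = 56 + 273.15 = 329.15 K
Pressure ratio = 20.5 / 4.9 = 4.18367
Exponent = (1.3 - 1)/1.3 = 0.230769
(P2/P1)^exp - 1 = 4.18367^0.230769 - 1 = 0.391349
W = 43.8 * 1.3 / 0.3 * 8.314 * 329.15 / 44 * 0.391349 = 4620

4620 kW


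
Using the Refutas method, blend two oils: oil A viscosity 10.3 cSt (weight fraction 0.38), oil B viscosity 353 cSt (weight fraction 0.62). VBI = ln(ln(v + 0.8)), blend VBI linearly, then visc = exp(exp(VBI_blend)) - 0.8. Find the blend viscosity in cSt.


Refutas method: VBN_i = 14.534*ln(ln(visc_i + 0.8)) + 10.975, blended linearly by mass fraction; since VBN is linear in VBI_i = ln(ln(visc_i + 0.8)) and the fractions sum to 1, blend VBI directly: visc = exp(exp(VBI_blend)) - 0.8
VBI_1 = ln(ln(10.3 + 0.8)) = 0.878358
VBI_2 = ln(ln(353 + 0.8)) = 1.76964
VBI_blend = 0.38 * 0.878358 + 0.62 * 1.76964 = 1.43095
visc_blend = exp(exp(1.43095)) - 0.8 = 64.74

64.74 cSt


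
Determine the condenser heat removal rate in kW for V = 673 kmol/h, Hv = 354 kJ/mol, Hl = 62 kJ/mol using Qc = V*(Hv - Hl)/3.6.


Qc = 673 * (354 - 62) / 3.6 = 673 * 292 / 3.6 = 54590

54590 kW


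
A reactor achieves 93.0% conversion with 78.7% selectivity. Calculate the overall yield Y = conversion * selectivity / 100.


Overall yield = conversion (%) * selectivity (%) / 100
Conversion = 93.0%, Selectivity = 78.7%
Y = 93.0 * 78.7 / 100
= 73.191 %

73.191 %


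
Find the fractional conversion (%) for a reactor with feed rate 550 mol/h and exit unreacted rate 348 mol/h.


X = (F_in - F_out) / F_in * 100
Moles reacted = 550 - 348 = 202
X = 202 / 550 * 100
= 0.3673 * 100
= 36.73 %

36.73 %


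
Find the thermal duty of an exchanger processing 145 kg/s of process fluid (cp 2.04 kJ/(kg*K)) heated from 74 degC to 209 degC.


Q = m_dot * cp * delta_T
delta_T = 209 - 74 = 135 K
Q = 145 * 2.04 * 135
= 295.8 * 135
= 39933 kW

39933 kW


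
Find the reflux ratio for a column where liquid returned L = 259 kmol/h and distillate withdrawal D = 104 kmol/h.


Reflux ratio definition: R = L / D (liquid returned / distillate withdrawn)
L = 259 kmol/h, D = 104 kmol/h
R = 259 / 104 = 2.490

2.490


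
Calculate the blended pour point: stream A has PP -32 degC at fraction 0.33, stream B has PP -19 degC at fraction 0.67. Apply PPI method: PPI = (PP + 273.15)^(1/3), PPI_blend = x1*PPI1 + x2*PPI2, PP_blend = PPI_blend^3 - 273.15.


PPI_1 = (-32 + 273.15)^(1/3) = 6.224375
PPI_2 = (-19 + 273.15)^(1/3) = 6.334272
PPI_blend = 0.33 * 6.224375 + 0.67 * 6.334272 = 6.298006
PP_blend = 6.298006^3 - 273.15 = 249.8096 - 273.15 = -23.34

-23.34 degC


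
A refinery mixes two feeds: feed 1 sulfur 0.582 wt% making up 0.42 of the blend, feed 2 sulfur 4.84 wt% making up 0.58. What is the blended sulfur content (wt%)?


Linear sulfur blending: S_blend = x1*S1 + x2*S2
Contribution 1: 0.42 * 0.582 = 0.24444 wt%
Contribution 2: 0.58 * 4.84 = 2.8072 wt%
S_blend = 0.24444 + 2.8072 = 3.05164

3.05164 wt%


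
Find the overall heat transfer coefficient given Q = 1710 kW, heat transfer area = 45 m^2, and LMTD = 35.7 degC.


From Q = U*A*LMTD, U = Q / (A * LMTD)
U = 1710 / (45 * 35.7) = 1710 / 1606.5 = 1.064

1.064 kW/(m^2*K)


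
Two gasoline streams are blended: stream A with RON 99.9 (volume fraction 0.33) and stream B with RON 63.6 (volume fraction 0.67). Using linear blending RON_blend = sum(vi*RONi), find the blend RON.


Linear blending: RON_blend = sum(vi * RONi)
Contribution 1: 0.33 * 99.9 = 32.967
Contribution 2: 0.67 * 63.6 = 42.612
RON_blend = 32.967 + 42.612 = 75.579

75.579


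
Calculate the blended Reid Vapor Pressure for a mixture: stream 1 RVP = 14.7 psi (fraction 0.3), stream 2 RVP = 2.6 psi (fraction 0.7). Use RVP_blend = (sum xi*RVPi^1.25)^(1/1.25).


Chevron index: RVP_blend = (sum xi*RVPi^1.25)^(1/1.25)
RVP^1.25 terms: 0.3 * 14.7^1.25 + 0.7 * 2.6^1.25 = 10.9462
RVP_blend = 10.9462^(1/1.25) = 6.783

6.783 psi


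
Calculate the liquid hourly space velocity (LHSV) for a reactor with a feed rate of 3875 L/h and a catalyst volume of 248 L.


LHSV = volumetric feed rate / catalyst volume
= 3875 L/h / 248 L
= 15.62 h^-1

15.62 h^-1


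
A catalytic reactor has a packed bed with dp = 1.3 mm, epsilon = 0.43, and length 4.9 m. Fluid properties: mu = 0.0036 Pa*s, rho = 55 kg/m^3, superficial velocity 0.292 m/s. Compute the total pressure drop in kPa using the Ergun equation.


dp = 1.3 mm = 0.0013 m
Viscous term = 150*0.0036*0.292*(1-0.43)^2 / (0.0013^2*0.43^3) = 381271
Inertial term = 1.75*55*0.292^2*(1-0.43) / (0.0013*0.43^3) = 45257.7
dP/L = 381271 + 45257.7 = 426529 Pa/m
dP = 426529 * 4.9 / 1000 = 2090 kPa

2090 kPa


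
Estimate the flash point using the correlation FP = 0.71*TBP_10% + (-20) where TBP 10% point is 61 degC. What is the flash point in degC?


FP = 0.71 * 61 + (-20) = 23.31

23.31 degC


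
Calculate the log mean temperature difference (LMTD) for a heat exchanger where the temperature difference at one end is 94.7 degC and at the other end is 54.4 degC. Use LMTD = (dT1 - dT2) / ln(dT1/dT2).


LMTD = (dT1 - dT2) / ln(dT1/dT2)
= (94.7 - 54.4) / ln(94.7 / 54.4) = 40.3 / 0.55435 = 72.70

72.70 degC


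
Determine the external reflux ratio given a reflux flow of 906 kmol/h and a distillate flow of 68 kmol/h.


Reflux ratio definition: R = L / D (liquid returned / distillate withdrawn)
L = 906 kmol/h, D = 68 kmol/h
R = 906 / 68 = 13.32

13.32


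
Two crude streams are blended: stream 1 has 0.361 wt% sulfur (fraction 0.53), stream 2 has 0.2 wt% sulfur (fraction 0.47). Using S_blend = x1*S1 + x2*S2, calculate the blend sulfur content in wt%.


Linear sulfur blending: S_blend = x1*S1 + x2*S2
Contribution 1: 0.53 * 0.361 = 0.19133 wt%
Contribution 2: 0.47 * 0.2 = 0.094 wt%
S_blend = 0.19133 + 0.094 = 0.28533

0.28533 wt%


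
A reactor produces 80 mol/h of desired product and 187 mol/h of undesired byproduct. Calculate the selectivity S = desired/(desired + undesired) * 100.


Selectivity = desired / (desired + undesired) * 100
Total products = 80 + 187 = 267 mol/h
S = 80 / 267 * 100
= 0.2996 * 100
= 29.96 %

29.96 %


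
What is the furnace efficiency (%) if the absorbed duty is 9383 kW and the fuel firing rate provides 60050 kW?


Furnace efficiency = Q_absorbed / Q_fuel * 100
= 9383 / 60050 * 100 = 15.63

15.63 %


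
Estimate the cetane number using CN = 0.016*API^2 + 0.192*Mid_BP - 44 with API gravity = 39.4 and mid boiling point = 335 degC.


CN = 0.016 * 39.4^2 + 0.192 * 335 - 44
CN = 24.83776 + 64.32 - 44 = 45.15776

45.15776


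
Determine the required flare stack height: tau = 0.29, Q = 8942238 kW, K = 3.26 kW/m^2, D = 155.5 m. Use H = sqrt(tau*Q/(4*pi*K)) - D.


tau*Q/(4*pi*K) = 0.29 * 8942238 / (4 * pi * 3.26) = 63301.9
sqrt(63301.9) = 251.599
H = 251.599 - 155.5 = 96.10

96.10 m


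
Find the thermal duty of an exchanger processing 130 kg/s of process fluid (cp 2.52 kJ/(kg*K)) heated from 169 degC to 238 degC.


Q = m_dot * cp * delta_T
delta_T = 238 - 169 = 69 K
Q = 130 * 2.52 * 69
= 327.6 * 69
= 22604.4 kW

22604.4 kW


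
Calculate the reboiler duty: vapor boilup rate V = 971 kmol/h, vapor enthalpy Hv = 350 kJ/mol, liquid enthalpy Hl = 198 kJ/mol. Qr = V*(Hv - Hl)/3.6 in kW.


Qr = 971 * (350 - 198) / 3.6 = 971 * 152 / 3.6 = 41000

41000 kW


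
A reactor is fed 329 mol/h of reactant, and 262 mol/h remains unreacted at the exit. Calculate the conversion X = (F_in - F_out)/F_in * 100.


X = (F_in - F_out) / F_in * 100
Moles reacted = 329 - 262 = 67
X = 67 / 329 * 100
= 0.2036 * 100
= 20.36 %

20.36 %


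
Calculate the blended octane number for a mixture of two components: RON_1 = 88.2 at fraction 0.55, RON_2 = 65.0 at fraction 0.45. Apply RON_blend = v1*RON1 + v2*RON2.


Linear blending: RON_blend = sum(vi * RONi)
Contribution 1: 0.55 * 88.2 = 48.51
Contribution 2: 0.45 * 65.0 = 29.25
RON_blend = 48.51 + 29.25 = 77.76

77.76


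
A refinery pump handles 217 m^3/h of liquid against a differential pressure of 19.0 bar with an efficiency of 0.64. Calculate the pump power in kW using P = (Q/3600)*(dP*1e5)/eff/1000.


Q = 217 / 3600 = 0.0602778 m^3/s
P = 0.0602778 * (19.0 * 1e5) / 0.64 / 1000 = 178.9

178.9 kW


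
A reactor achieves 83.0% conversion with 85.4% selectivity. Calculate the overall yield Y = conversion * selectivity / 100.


Overall yield = conversion (%) * selectivity (%) / 100
Conversion = 83.0%, Selectivity = 85.4%
Y = 83.0 * 85.4 / 100
= 70.882 %

70.882 %


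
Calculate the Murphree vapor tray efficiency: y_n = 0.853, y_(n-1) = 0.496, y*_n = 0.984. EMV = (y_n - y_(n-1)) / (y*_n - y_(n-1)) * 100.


Murphree vapor efficiency: EMV = (y_n - y_(n-1)) / (y*_n - y_(n-1)) * 100
EMV = (0.853 - 0.496) / (0.984 - 0.496) * 100 = 0.357 / 0.488 * 100 = 73.16

73.16 %


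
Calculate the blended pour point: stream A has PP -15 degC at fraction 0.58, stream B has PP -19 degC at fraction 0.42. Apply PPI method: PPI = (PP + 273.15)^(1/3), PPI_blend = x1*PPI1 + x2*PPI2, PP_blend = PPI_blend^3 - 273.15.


PPI_1 = (-15 + 273.15)^(1/3) = 6.36733
PPI_2 = (-19 + 273.15)^(1/3) = 6.334272
PPI_blend = 0.58 * 6.36733 + 0.42 * 6.334272 = 6.353446
PP_blend = 6.353446^3 - 273.15 = 256.465 - 273.15 = -16.69

-16.69 degC


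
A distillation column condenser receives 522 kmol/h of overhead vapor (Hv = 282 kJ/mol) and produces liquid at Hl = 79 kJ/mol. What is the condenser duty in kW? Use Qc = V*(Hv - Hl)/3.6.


Qc = 522 * (282 - 79) / 3.6 = 522 * 203 / 3.6 = 29440

29440 kW


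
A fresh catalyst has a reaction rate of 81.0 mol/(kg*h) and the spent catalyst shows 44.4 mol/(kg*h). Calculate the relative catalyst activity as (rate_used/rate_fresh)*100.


Activity (%) = (rate_used / rate_fresh) * 100
rate_used = 44.4, rate_fresh = 81.0
= (44.4 / 81.0) * 100
= 0.5481 * 100 = 54.81

54.81 %


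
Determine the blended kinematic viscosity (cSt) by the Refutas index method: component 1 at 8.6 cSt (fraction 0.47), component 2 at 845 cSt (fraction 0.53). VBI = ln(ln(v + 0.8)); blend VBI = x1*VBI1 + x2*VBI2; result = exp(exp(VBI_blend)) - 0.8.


Refutas method: VBN_i = 14.534*ln(ln(visc_i + 0.8)) + 10.975, blended linearly by mass fraction; since VBN is linear in VBI_i = ln(ln(visc_i + 0.8)) and the fractions sum to 1, blend VBI directly: visc = exp(exp(VBI_blend)) - 0.8
VBI_1 = ln(ln(8.6 + 0.8)) = 0.806793
VBI_2 = ln(ln(845 + 0.8)) = 1.9081
VBI_blend = 0.47 * 0.806793 + 0.53 * 1.9081 = 1.39049
visc_blend = exp(exp(1.39049)) - 0.8 = 54.72

54.72 cSt


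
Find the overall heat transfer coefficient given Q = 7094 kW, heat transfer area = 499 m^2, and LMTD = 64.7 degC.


From Q = U*A*LMTD, U = Q / (A * LMTD)
U = 7094 / (499 * 64.7) = 7094 / 32285.3 = 0.2197

0.2197 kW/(m^2*K)


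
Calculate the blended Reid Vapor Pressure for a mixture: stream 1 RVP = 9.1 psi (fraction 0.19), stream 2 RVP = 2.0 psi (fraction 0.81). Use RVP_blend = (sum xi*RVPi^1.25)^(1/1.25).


Chevron index: RVP_blend = (sum xi*RVPi^1.25)^(1/1.25)
RVP^1.25 terms: 0.19 * 9.1^1.25 + 0.81 * 2.0^1.25 = 4.92952
RVP_blend = 4.92952^(1/1.25) = 3.583

3.583 psi


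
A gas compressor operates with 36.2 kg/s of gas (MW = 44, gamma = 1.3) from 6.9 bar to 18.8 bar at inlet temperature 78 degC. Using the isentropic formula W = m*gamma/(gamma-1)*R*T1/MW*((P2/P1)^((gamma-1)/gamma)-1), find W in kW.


Isentropic work: W = m*(gamma/(gamma-1))*(R*T1/MW)*((P2/P1)^((gamma-1)/gamma) - 1)
T1 = 78 + 273.15 = 351.15 K
Pressure ratio = 18.8 / 6.9 = 2.72464
Exponent = (1.3 - 1)/1.3 = 0.230769
(P2/P1)^exp - 1 = 2.72464^0.230769 - 1 = 0.260248
W = 36.2 * 1.3 / 0.3 * 8.314 * 351.15 / 44 * 0.260248 = 2709

2709 kW


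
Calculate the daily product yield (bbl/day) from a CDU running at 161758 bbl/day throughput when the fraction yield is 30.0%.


Crude throughput = 161758 bbl/day
Fraction yield = 30.0%
yield = throughput * fraction / 100
yield = 161758 * 30.0 / 100 = 48527.4

48527.4 bbl/day


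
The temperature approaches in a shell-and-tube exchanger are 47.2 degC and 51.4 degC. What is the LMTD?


LMTD = (dT1 - dT2) / ln(dT1/dT2)
= (47.2 - 51.4) / ln(47.2 / 51.4) = -4.2 / -0.0852443 = 49.27

49.27 degC


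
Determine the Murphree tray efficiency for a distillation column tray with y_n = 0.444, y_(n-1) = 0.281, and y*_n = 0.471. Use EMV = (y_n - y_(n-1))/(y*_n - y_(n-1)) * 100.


Murphree vapor efficiency: EMV = (y_n - y_(n-1)) / (y*_n - y_(n-1)) * 100
EMV = (0.444 - 0.281) / (0.471 - 0.281) * 100 = 0.163 / 0.19 * 100 = 85.79

85.79 %


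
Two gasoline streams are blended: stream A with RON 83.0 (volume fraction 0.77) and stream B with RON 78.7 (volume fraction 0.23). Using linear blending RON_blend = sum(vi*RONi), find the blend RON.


Linear blending: RON_blend = sum(vi * RONi)
Contribution 1: 0.77 * 83.0 = 63.91
Contribution 2: 0.23 * 78.7 = 18.101
RON_blend = 63.91 + 18.101 = 82.011

82.011


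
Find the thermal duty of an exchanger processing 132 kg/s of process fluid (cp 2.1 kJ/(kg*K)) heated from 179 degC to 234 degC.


Q = m_dot * cp * delta_T
delta_T = 234 - 179 = 55 K
Q = 132 * 2.1 * 55
= 277.2 * 55
= 15246 kW

15246 kW


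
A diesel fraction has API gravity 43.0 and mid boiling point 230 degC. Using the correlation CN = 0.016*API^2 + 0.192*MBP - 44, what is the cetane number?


CN = 0.016 * 43.0^2 + 0.192 * 230 - 44
CN = 29.584 + 44.16 - 44 = 29.744

29.744


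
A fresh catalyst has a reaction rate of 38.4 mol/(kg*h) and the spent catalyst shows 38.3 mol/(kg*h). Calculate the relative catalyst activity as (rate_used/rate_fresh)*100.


Activity (%) = (rate_used / rate_fresh) * 100
rate_used = 38.3, rate_fresh = 38.4
= (38.3 / 38.4) * 100
= 0.9974 * 100 = 99.74

99.74 %


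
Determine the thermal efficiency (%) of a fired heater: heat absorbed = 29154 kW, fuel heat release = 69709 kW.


Furnace efficiency = Q_absorbed / Q_fuel * 100
= 29154 / 69709 * 100 = 41.82

41.82 %


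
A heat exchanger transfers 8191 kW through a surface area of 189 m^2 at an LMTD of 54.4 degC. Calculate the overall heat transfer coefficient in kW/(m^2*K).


From Q = U*A*LMTD, U = Q / (A * LMTD)
U = 8191 / (189 * 54.4) = 8191 / 10281.6 = 0.7967

0.7967 kW/(m^2*K)


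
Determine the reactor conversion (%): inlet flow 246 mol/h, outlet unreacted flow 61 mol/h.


X = (F_in - F_out) / F_in * 100
Moles reacted = 246 - 61 = 185
X = 185 / 246 * 100
= 0.7520 * 100
= 75.20 %

75.20 %


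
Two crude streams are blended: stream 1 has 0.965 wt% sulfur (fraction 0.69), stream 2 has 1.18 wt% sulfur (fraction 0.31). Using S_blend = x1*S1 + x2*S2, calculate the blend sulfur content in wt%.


Linear sulfur blending: S_blend = x1*S1 + x2*S2
Contribution 1: 0.69 * 0.965 = 0.66585 wt%
Contribution 2: 0.31 * 1.18 = 0.3658 wt%
S_blend = 0.66585 + 0.3658 = 1.03165

1.03165 wt%


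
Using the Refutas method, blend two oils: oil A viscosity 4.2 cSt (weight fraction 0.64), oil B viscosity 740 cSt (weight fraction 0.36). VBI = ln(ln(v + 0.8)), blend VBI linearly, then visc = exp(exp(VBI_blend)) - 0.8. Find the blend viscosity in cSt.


Refutas method: VBN_i = 14.534*ln(ln(visc_i + 0.8)) + 10.975, blended linearly by mass fraction; since VBN is linear in VBI_i = ln(ln(visc_i + 0.8)) and the fractions sum to 1, blend VBI directly: visc = exp(exp(VBI_blend)) - 0.8
VBI_1 = ln(ln(4.2 + 0.8)) = 0.475885
VBI_2 = ln(ln(740 + 0.8)) = 1.88824
VBI_blend = 0.64 * 0.475885 + 0.36 * 1.88824 = 0.984333
visc_blend = exp(exp(0.984333)) - 0.8 = 13.73

13.73 cSt


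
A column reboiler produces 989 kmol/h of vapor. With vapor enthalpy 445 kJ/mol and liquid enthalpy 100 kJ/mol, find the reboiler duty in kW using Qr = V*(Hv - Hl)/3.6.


Qr = 989 * (445 - 100) / 3.6 = 989 * 345 / 3.6 = 94780

94780 kW


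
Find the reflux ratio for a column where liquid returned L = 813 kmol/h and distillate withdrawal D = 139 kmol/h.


Reflux ratio definition: R = L / D (liquid returned / distillate withdrawn)
L = 813 kmol/h, D = 139 kmol/h
R = 813 / 139 = 5.849

5.849


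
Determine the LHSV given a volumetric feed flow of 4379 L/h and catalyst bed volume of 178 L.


LHSV = volumetric feed rate / catalyst volume
= 4379 L/h / 178 L
= 24.60 h^-1

24.60 h^-1


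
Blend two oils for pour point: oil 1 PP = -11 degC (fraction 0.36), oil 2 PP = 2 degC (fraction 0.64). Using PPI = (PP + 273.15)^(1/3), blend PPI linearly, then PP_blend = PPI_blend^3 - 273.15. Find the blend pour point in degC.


PPI_1 = (-11 + 273.15)^(1/3) = 6.400049
PPI_2 = (2 + 273.15)^(1/3) = 6.504139
PPI_blend = 0.36 * 6.400049 + 0.64 * 6.504139 = 6.466667
PP_blend = 6.466667^3 - 273.15 = 270.4217 - 273.15 = -2.73

-2.73 degC


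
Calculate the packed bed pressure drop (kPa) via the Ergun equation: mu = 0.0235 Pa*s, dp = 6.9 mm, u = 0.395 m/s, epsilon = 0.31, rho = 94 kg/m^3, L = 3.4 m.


dp = 6.9 mm = 0.0069 m
Viscous term = 150*0.0235*0.395*(1-0.31)^2 / (0.0069^2*0.31^3) = 467381
Inertial term = 1.75*94*0.395^2*(1-0.31) / (0.0069*0.31^3) = 86153.9
dP/L = 467381 + 86153.9 = 553535 Pa/m
dP = 553535 * 3.4 / 1000 = 1882 kPa

1882 kPa


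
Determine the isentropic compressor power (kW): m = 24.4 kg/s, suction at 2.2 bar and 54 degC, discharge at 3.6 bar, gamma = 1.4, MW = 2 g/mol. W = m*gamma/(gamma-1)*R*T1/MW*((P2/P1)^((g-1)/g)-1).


Isentropic work: W = m*(gamma/(gamma-1))*(R*T1/MW)*((P2/P1)^((gamma-1)/gamma) - 1)
T1 = 54 + 273.15 = 327.15 K
Pressure ratio = 3.6 / 2.2 = 1.63636
Exponent = (1.4 - 1)/1.4 = 0.285714
(P2/P1)^exp - 1 = 1.63636^0.285714 - 1 = 0.151087
W = 24.4 * 1.4 / 0.4 * 8.314 * 327.15 / 2 * 0.151087 = 17550

17550 kW


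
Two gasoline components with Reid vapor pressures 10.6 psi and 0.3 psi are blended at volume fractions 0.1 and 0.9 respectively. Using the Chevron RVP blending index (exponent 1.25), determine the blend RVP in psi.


Chevron index: RVP_blend = (sum xi*RVPi^1.25)^(1/1.25)
RVP^1.25 terms: 0.1 * 10.6^1.25 + 0.9 * 0.3^1.25 = 2.11246
RVP_blend = 2.11246^(1/1.25) = 1.819

1.819 psi


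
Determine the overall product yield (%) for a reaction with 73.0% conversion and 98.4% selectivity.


Overall yield = conversion (%) * selectivity (%) / 100
Conversion = 73.0%, Selectivity = 98.4%
Y = 73.0 * 98.4 / 100
= 71.832 %

71.832 %


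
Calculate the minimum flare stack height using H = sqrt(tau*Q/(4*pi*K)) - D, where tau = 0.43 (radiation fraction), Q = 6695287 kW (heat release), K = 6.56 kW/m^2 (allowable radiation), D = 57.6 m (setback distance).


tau*Q/(4*pi*K) = 0.43 * 6695287 / (4 * pi * 6.56) = 34924
sqrt(34924) = 186.88
H = 186.88 - 57.6 = 129.3

129.3 m


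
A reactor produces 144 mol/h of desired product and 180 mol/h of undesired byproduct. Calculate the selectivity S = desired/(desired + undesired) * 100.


Selectivity = desired / (desired + undesired) * 100
Total products = 144 + 180 = 324 mol/h
S = 144 / 324 * 100
= 0.4444 * 100
= 44.44 %

44.44 %


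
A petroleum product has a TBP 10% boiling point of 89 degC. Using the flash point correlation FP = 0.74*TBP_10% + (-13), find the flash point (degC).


FP = 0.74 * 89 + (-13) = 52.86

52.86 degC


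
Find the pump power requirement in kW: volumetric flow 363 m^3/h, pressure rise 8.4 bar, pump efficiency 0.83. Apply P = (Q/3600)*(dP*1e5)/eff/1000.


Q = 363 / 3600 = 0.100833 m^3/s
P = 0.100833 * (8.4 * 1e5) / 0.83 / 1000 = 102.0

102.0 kW


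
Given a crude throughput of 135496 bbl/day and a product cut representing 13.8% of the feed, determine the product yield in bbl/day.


Crude throughput = 135496 bbl/day
Fraction yield = 13.8%
yield = throughput * fraction / 100
yield = 135496 * 13.8 / 100 = 18698.448

18698.448 bbl/day


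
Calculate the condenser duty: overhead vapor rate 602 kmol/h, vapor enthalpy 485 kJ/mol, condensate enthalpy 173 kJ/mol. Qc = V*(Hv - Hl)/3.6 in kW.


Qc = 602 * (485 - 173) / 3.6 = 602 * 312 / 3.6 = 52170

52170 kW


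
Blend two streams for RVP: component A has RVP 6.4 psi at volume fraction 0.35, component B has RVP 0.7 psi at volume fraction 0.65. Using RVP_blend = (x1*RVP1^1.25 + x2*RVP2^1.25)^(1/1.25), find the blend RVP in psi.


Chevron index: RVP_blend = (sum xi*RVPi^1.25)^(1/1.25)
RVP^1.25 terms: 0.35 * 6.4^1.25 + 0.65 * 0.7^1.25 = 3.979
RVP_blend = 3.979^(1/1.25) = 3.019

3.019 psi


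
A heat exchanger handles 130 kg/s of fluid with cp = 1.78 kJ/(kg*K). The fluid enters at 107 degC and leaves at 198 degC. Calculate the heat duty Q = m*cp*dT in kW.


Q = m_dot * cp * delta_T
delta_T = 198 - 107 = 91 K
Q = 130 * 1.78 * 91
= 231.4 * 91
= 21057.4 kW

21057.4 kW


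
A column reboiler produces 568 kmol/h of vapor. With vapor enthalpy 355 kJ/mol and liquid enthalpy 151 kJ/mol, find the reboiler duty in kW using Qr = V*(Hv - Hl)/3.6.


Qr = 568 * (355 - 151) / 3.6 = 568 * 204 / 3.6 = 32190

32190 kW


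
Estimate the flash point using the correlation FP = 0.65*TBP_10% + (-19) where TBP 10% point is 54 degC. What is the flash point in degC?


FP = 0.65 * 54 + (-19) = 16.1

16.1 degC


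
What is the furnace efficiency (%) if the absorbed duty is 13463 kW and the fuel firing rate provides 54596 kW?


Furnace efficiency = Q_absorbed / Q_fuel * 100
= 13463 / 54596 * 100 = 24.66

24.66 %


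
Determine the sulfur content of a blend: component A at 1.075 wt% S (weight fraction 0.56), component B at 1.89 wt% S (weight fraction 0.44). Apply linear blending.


Linear sulfur blending: S_blend = x1*S1 + x2*S2
Contribution 1: 0.56 * 1.075 = 0.602 wt%
Contribution 2: 0.44 * 1.89 = 0.8316 wt%
S_blend = 0.602 + 0.8316 = 1.4336

1.4336 wt%


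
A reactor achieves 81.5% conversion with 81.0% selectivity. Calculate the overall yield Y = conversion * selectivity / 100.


Overall yield = conversion (%) * selectivity (%) / 100
Conversion = 81.5%, Selectivity = 81.0%
Y = 81.5 * 81.0 / 100
= 66.015 %

66.015 %


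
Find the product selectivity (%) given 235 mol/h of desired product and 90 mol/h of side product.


Selectivity = desired / (desired + undesired) * 100
Total products = 235 + 90 = 325 mol/h
S = 235 / 325 * 100
= 0.7231 * 100
= 72.31 %

72.31 %


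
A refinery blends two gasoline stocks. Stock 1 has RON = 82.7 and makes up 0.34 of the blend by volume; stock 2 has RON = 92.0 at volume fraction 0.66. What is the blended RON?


Linear blending: RON_blend = sum(vi * RONi)
Contribution 1: 0.34 * 82.7 = 28.118
Contribution 2: 0.66 * 92.0 = 60.72
RON_blend = 28.118 + 60.72 = 88.838

88.838


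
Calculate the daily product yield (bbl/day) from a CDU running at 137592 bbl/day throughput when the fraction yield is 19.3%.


Crude throughput = 137592 bbl/day
Fraction yield = 19.3%
yield = throughput * fraction / 100
yield = 137592 * 19.3 / 100 = 26555.256

26555.256 bbl/day


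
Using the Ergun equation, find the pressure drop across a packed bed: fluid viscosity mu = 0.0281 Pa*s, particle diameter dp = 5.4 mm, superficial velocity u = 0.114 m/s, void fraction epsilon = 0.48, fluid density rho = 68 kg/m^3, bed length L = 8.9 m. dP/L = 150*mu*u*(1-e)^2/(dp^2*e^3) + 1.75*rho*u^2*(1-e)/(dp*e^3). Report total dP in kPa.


dp = 5.4 mm = 0.0054 m
Viscous term = 150*0.0281*0.114*(1-0.48)^2 / (0.0054^2*0.48^3) = 40290.1
Inertial term = 1.75*68*0.114^2*(1-0.48) / (0.0054*0.48^3) = 1346.61
dP/L = 40290.1 + 1346.61 = 41636.7 Pa/m
dP = 41636.7 * 8.9 / 1000 = 370.6 kPa

370.6 kPa


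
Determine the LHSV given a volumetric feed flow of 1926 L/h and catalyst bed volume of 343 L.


LHSV = volumetric feed rate / catalyst volume
= 1926 L/h / 343 L
= 5.615 h^-1

5.615 h^-1


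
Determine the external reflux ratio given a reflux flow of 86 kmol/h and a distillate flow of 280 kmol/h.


Reflux ratio definition: R = L / D (liquid returned / distillate withdrawn)
L = 86 kmol/h, D = 280 kmol/h
R = 86 / 280 = 0.3071

0.3071


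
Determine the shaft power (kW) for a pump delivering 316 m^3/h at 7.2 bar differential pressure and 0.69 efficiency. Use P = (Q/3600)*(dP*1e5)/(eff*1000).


Q = 316 / 3600 = 0.0877778 m^3/s
P = 0.0877778 * (7.2 * 1e5) / 0.69 / 1000 = 91.59

91.59 kW


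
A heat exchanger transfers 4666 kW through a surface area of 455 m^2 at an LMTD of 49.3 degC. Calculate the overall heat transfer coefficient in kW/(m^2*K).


From Q = U*A*LMTD, U = Q / (A * LMTD)
U = 4666 / (455 * 49.3) = 4666 / 22431.5 = 0.2080

0.2080 kW/(m^2*K)


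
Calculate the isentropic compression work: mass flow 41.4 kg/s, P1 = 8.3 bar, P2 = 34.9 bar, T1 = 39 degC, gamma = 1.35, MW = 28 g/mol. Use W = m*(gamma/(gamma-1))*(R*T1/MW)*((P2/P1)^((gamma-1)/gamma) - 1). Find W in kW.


Isentropic work: W = m*(gamma/(gamma-1))*(R*T1/MW)*((P2/P1)^((gamma-1)/gamma) - 1)
T1 = 39 + 273.15 = 312.15 K
Pressure ratio = 34.9 / 8.3 = 4.20482
Exponent = (1.35 - 1)/1.35 = 0.259259
(P2/P1)^exp - 1 = 4.20482^0.259259 - 1 = 0.451149
W = 41.4 * 1.35 / 0.35 * 8.314 * 312.15 / 28 * 0.451149 = 6677

6677 kW


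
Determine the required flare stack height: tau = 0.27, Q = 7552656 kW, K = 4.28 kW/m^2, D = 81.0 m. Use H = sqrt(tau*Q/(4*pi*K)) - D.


tau*Q/(4*pi*K) = 0.27 * 7552656 / (4 * pi * 4.28) = 37914.9
sqrt(37914.9) = 194.717
H = 194.717 - 81.0 = 113.7

113.7 m


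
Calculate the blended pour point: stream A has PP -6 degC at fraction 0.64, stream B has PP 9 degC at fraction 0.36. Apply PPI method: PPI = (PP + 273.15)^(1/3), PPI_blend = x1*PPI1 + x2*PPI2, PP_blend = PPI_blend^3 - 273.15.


PPI_1 = (-6 + 273.15)^(1/3) = 6.440482
PPI_2 = (9 + 273.15)^(1/3) = 6.558835
PPI_blend = 0.64 * 6.440482 + 0.36 * 6.558835 = 6.483089
PP_blend = 6.483089^3 - 273.15 = 272.4871 - 273.15 = -0.66

-0.66 degC


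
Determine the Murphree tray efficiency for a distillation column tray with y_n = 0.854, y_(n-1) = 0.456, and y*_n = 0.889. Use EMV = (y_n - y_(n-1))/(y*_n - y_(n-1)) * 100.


Murphree vapor efficiency: EMV = (y_n - y_(n-1)) / (y*_n - y_(n-1)) * 100
EMV = (0.854 - 0.456) / (0.889 - 0.456) * 100 = 0.398 / 0.433 * 100 = 91.92

91.92 %


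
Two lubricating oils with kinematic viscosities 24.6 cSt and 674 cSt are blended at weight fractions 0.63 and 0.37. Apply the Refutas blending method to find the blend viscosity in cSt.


Refutas method: VBN_i = 14.534*ln(ln(visc_i + 0.8)) + 10.975, blended linearly by mass fraction; since VBN is linear in VBI_i = ln(ln(visc_i + 0.8)) and the fractions sum to 1, blend VBI directly: visc = exp(exp(VBI_blend)) - 0.8
VBI_1 = ln(ln(24.6 + 0.8)) = 1.17395
VBI_2 = ln(ln(674 + 0.8)) = 1.87402
VBI_blend = 0.63 * 1.17395 + 0.37 * 1.87402 = 1.43298
visc_blend = exp(exp(1.43298)) - 0.8 = 65.30

65.30 cSt
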